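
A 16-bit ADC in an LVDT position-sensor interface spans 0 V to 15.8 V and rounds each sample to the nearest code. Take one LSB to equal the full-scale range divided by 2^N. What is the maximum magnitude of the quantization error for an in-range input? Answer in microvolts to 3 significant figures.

Full-scale range = 15.8 V.
Step size = 15.8/65536 V = 241.09 µV.
A rounding quantizer has |error| ≤ LSB/2 = 121 µV.

121 µV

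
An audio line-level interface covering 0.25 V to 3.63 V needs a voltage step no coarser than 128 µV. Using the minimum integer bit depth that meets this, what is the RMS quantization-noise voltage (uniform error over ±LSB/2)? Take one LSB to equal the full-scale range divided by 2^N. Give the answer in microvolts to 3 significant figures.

The full-scale span is 3.63 − (0.25) = 3.38 V.
Need 2^N ≥ 3.38 V / 128 µV = 26410 → N_min = 15.
One LSB is 3.38 V / 32768 = 103.15 µV.
V_rms = LSB/√12 = 29.8 µV.

29.8 µV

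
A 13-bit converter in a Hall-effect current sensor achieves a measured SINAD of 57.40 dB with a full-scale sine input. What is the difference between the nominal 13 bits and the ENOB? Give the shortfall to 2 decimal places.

3.76 bits

ENOB = (SINAD − 1.76)/6.02 = (57.40 − 1.76)/6.02 = 9.2425 bits.
Shortfall = 13 − 9.2425 = 3.7575 bits.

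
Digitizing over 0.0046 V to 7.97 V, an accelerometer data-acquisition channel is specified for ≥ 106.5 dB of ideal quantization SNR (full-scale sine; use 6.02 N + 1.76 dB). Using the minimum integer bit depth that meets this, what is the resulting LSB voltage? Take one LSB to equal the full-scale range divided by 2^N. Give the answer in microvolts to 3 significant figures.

The full-scale span is 7.97 − (0.0046) = 7.9654 V.
Solving 6.02 N ≥ 106.5 − 1.76: N ≥ 17.399. Round up → N = 18.
One LSB is 7.9654 V / 262144 = 30.4 µV.

30.4 µV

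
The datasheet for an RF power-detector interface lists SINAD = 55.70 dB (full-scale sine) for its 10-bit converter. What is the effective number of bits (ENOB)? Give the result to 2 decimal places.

(55.70 − 1.76) / 6.02 = 53.94/6.02 = 8.9601 effective bits.

8.96 bits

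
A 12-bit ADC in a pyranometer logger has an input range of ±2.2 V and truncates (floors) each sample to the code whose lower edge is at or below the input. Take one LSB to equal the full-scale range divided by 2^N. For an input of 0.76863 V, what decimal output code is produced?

The full-scale span is 2.2 − (-2.2) = 4.4 V. LSB = 4.4 V / 2^12 ≈ 1.074 mV.
(V_in − V_min) × 2^12/range = (0.76863 − (-2.2)) × 4096/4.4 = 2763.525.
Floor → code = 2763.

2763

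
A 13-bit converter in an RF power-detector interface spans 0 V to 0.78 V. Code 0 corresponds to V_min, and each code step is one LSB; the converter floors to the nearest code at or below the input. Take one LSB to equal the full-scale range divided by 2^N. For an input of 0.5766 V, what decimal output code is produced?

6055

Full-scale range = 0.78 V. LSB = 0.78 V / 2^13 ≈ 95.21 µV.
(V_in − V_min) × 2^13/range = (0.5766 − (0)) × 8192/0.78 = 6055.778.
Floor → code = 6055.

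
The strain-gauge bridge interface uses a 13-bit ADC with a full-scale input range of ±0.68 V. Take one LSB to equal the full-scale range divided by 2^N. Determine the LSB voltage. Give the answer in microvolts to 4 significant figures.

Range = 0.68 − (-0.68) = 1.36 V.
Number of codes = 2^13 = 8192.
Step size = 1.36/8192 V = 166.0 µV.

166.0 µV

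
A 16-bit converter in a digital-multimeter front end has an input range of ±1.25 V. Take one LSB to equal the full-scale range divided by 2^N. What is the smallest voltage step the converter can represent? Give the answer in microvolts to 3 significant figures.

Range = 1.25 − (-1.25) = 2.5 V.
2^16 = 65536 levels.
LSB = 2.5 V / 2^16 = 38.1 µV.

38.1 µV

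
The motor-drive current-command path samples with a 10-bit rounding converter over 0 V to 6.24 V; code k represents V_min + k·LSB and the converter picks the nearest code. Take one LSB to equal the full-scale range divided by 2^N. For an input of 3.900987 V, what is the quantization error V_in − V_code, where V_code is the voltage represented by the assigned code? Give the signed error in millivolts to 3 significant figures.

Span = 6.24 V. LSB = 6.24 V / 2^10 ≈ 6.094 mV.
(3.900987 − (0)) / LSB = 3.900987 × 1024/6.24 = 640.1620. Nearest integer: k = 640.
V_code = V_min + k × range/2^10 = 0 + 640 × 6.24/1024 = 3.900000000 V.
V_in − V_code = 3.900987 − (3.900000000) = +0.987 mV.

+0.987 mV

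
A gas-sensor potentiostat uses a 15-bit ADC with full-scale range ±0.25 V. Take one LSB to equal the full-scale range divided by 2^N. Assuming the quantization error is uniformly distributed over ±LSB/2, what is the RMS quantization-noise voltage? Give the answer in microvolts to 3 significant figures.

The full-scale span is 0.25 − (-0.25) = 0.5 V.
One LSB is 0.5 V / 32768 = 15.259 µV.
RMS of a uniform error over width LSB is LSB/√12 = 4.40 µV.

4.40 µV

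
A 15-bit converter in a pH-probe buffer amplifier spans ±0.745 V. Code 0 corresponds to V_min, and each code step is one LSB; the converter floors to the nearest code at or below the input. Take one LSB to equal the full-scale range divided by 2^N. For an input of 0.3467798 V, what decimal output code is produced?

24010

The full-scale span is 0.745 − (-0.745) = 1.49 V. LSB = 1.49 V / 2^15 ≈ 45.47 µV.
code = ⌊(V_in − V_min)/LSB⌋ = ⌊(V_in − V_min) × 2^15 / range⌋
     = ⌊(0.3467798 − (-0.745)) × 32768 / 1.49⌋ = ⌊1.0917798 × 32768/1.49⌋
     = ⌊24010.363⌋ = 24010.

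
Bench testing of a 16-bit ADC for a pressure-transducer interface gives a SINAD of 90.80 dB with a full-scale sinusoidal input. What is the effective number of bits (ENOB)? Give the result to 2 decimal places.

14.79 bits

ENOB = (90.80 − 1.76)/6.02 = 14.7907 bits.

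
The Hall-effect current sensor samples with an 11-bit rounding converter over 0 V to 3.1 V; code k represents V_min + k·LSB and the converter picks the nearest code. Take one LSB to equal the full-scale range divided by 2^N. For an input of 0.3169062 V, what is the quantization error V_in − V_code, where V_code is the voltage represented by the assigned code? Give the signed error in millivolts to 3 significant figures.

+0.549 mV

V_FS = 3.1 V. LSB = 3.1 V / 2^11 ≈ 1.514 mV.
Position in LSBs: (0.3169062 − (0)) × 2048/3.1 = 209.3625; rounding gives k = 209.
V_code = 0 + (209/2048) × 3.1 = 0.3163574219 V.
V_in − V_code = 0.3169062 − (0.3163574219) = +0.549 mV.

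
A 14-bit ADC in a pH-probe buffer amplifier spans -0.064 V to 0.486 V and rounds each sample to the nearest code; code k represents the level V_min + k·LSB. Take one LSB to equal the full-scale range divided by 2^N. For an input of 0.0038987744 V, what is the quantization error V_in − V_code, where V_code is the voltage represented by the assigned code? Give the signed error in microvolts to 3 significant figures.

−12.0 µV

Range = 0.486 − (-0.064) = 0.55 V. LSB = 0.55 V / 2^14 ≈ 33.57 µV.
(V_in − V_min)/LSB = (0.0038987744 − (-0.064)) × 16384/0.55 = 2022.6428 → nearest code k = 2023.
V_code = V_min + k × range/2^14 = -0.064 + 2023 × 0.55/16384 = 0.0039107666016 V.
Error = V_in − V_code = 0.0038987744 − (0.0039107666016) = −12.0 µV.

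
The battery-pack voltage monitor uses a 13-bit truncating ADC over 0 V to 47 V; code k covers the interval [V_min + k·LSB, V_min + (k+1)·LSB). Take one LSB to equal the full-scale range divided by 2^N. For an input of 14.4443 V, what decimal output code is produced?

Full-scale range = 47 V. LSB = 47 V / 2^13 ≈ 5.737 mV.
V_in − V_min = 14.4443 − (0) = 14.4443 V.
Divide by LSB: 14.4443 × 8192/47 = 2517.6108.
Truncating gives code 2517.

2517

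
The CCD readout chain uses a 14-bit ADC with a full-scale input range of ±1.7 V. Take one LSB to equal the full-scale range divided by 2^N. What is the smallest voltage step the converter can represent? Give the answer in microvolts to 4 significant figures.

Span: 1.7 V − (-1.7 V) = 3.4 V.
Number of codes = 2^14 = 16384.
LSB = 3.4 V / 2^14 = 207.5 µV.

207.5 µV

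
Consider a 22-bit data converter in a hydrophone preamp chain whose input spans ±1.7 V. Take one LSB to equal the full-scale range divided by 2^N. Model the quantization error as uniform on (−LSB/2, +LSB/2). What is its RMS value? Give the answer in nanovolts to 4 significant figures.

234.0 nV

Full-scale range = 1.7 V − (-1.7 V) = 3.4 V.
One LSB is 3.4 V / 4194304 = 0.810623 µV.
V_rms = LSB/√12 = 0.810623 µV / √12 = 234.0 nV.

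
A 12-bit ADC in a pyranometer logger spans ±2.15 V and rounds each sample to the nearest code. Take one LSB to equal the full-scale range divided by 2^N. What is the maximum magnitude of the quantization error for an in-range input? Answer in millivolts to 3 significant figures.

Range = 2.15 − (-2.15) = 4.3 V.
Step size = 4.3/4096 V = 1.0498 mV.
A rounding quantizer has |error| ≤ LSB/2 = 0.525 mV.

0.525 mV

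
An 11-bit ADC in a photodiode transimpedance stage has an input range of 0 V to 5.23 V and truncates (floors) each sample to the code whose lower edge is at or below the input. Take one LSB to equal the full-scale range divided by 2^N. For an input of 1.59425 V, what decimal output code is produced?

V_FS = 5.23 V. LSB = 5.23 V / 2^11 ≈ 2.554 mV.
code = ⌊(V_in − V_min)/LSB⌋ = ⌊(V_in − V_min) × 2^11 / range⌋
     = ⌊(1.59425 − (0)) × 2048 / 5.23⌋ = ⌊1.59425 × 2048/5.23⌋
     = ⌊624.288⌋ = 624.

624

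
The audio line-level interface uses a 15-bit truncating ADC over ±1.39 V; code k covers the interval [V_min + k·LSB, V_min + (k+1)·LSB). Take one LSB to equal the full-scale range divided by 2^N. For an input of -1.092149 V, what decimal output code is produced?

Span: 1.39 V − (-1.39 V) = 2.78 V. LSB = 2.78 V / 2^15 ≈ 84.84 µV.
code = ⌊(V_in − V_min)/LSB⌋ = ⌊(V_in − V_min) × 2^15 / range⌋
     = ⌊(-1.092149 − (-1.39)) × 32768 / 2.78⌋ = ⌊0.297851 × 32768/2.78⌋
     = ⌊3510.785⌋ = 3510.

3510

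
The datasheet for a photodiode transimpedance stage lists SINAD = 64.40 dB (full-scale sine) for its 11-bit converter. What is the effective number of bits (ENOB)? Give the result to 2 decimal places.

(64.40 − 1.76) / 6.02 = 62.64/6.02 = 10.4053 effective bits.

10.41 bits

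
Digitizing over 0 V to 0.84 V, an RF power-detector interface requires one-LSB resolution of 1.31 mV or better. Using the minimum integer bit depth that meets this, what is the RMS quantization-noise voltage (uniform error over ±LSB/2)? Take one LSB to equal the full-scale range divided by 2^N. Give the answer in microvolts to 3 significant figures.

237 µV

Full-scale range = 0.84 V.
0.84 V / 1.31 mV = 641.2. Since 2^9 = 512 and 2^10 = 1024, N = 10.
One LSB is 0.84 V / 1024 = 0.82031 mV.
V_rms = LSB/√12 = 237 µV.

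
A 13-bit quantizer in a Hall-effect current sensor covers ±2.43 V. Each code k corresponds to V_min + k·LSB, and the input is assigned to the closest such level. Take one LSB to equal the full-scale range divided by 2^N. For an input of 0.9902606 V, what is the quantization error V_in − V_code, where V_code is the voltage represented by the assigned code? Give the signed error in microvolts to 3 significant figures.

+107 µV

The full-scale span is 2.43 − (-2.43) = 4.86 V. LSB = 4.86 V / 2^13 ≈ 0.5933 mV.
Position in LSBs: (0.9902606 − (-2.43)) × 8192/4.86 = 5765.1800; rounding gives k = 5765.
V_code = V_min + k × range/2^13 = -2.43 + 5765 × 4.86/8192 = 0.9901538086 V.
Error = V_in − V_code = 0.9902606 − (0.9901538086) = +107 µV.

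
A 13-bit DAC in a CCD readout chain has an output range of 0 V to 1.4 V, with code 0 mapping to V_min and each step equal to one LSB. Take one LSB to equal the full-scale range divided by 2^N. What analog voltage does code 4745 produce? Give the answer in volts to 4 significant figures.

0.8109 V

Span = 1.4 V. LSB = 1.4 V / 2^13.
Output = V_min + (4745/8192) × range = 0 + 0.579224 × 1.4 V
      = 0 V + 0.810913 V = 0.810913 V.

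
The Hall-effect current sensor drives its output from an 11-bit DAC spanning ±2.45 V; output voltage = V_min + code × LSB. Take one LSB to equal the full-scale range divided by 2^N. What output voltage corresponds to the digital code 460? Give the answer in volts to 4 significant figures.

Span: 2.45 V − (-2.45 V) = 4.9 V. LSB = 4.9 V / 2^11.
V_out = V_min + code × LSB = -2.45 V + 460 × 4.9 V / 2048
      = -2.45 V + 1.10059 V = -1.34941 V.

-1.349 V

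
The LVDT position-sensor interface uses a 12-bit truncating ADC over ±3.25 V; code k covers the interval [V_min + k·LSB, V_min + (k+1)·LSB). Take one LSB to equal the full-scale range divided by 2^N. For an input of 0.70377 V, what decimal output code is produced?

Span: 3.25 V − (-3.25 V) = 6.5 V. LSB = 6.5 V / 2^12 ≈ 1.587 mV.
code = ⌊(V_in − V_min)/LSB⌋ = ⌊(V_in − V_min) × 2^12 / range⌋
     = ⌊(0.70377 − (-3.25)) × 4096 / 6.5⌋ = ⌊3.95377 × 4096/6.5⌋
     = ⌊2491.483⌋ = 2491.

2491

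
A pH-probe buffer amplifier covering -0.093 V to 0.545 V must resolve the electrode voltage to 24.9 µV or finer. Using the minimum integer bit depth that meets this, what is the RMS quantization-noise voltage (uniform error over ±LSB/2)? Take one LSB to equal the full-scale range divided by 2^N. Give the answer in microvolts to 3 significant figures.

5.62 µV

Range = 0.545 − (-0.093) = 0.638 V.
Levels needed ≥ 0.638/24.9 µV = 25620. 2^15 = 32768 suffices, so N_min = 15.
One LSB is 0.638 V / 32768 = 19.470 µV.
σ_q = LSB/√12 = 19.470 µV/3.4641 = 5.62 µV.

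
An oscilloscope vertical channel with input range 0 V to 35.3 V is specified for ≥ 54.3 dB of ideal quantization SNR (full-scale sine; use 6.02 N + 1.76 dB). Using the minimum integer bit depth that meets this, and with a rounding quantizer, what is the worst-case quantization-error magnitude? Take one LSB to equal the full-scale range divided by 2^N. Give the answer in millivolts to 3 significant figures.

34.5 mV

Full-scale range = 35.3 V.
N ≥ (54.3 − 1.76)/6.02 = 8.728 → N_min = 9.
LSB = 35.3 V ÷ 2^9 = 35.3/512 V = 68.945 mV.
Half an LSB is 34.5 mV.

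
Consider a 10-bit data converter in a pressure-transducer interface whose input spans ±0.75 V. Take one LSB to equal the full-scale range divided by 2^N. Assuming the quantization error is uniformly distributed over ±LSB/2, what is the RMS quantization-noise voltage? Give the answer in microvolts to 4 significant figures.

The full-scale span is 0.75 − (-0.75) = 1.5 V.
One LSB is 1.5 V / 1024 = 1.46484 mV.
σ_q = LSB/√12 = 1.46484 mV/3.4641 = 422.9 µV.

422.9 µV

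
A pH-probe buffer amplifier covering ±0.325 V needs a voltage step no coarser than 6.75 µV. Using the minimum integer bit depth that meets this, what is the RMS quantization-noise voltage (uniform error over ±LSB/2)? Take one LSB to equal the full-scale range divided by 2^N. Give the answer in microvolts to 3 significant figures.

Full-scale range = 0.325 V − (-0.325 V) = 0.65 V.
0.65 V / 6.75 µV = 96300. Since 2^16 = 65536 and 2^17 = 131072, N = 17.
LSB = 0.65 V ÷ 2^17 = 0.65/131072 V = 4.9591 µV.
V_rms = LSB/√12 = 1.43 µV.

1.43 µV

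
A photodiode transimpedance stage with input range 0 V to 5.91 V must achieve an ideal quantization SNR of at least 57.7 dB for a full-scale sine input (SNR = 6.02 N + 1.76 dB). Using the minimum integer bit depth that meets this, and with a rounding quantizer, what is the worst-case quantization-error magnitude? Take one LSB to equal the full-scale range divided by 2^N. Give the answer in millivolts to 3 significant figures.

2.89 mV

Full-scale range = 5.91 V.
6.02 N + 1.76 ≥ 57.7 gives N ≥ 9.292, so the minimum integer is 10.
Step size = 5.91/1024 V = 5.7715 mV.
Max error for round-to-nearest is LSB/2 = 2.89 mV.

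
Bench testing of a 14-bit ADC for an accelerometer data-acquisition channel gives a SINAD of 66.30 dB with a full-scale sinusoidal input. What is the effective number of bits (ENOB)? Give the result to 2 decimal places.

10.72 bits

(66.30 − 1.76) / 6.02 = 64.54/6.02 = 10.7209 effective bits.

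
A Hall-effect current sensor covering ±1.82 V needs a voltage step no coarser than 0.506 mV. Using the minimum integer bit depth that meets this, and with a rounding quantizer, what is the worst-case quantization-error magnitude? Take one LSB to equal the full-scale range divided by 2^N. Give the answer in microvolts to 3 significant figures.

222 µV

Span: 1.82 V − (-1.82 V) = 3.64 V.
Need 2^N ≥ 3.64 V / 0.506 mV = 7194 → N_min = 13.
Step size = 3.64/8192 V = 444.34 µV.
Max error for round-to-nearest is LSB/2 = 222 µV.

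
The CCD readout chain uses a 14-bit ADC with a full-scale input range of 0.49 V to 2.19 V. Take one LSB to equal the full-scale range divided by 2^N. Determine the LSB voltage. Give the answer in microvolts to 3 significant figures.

Range = 2.19 − (0.49) = 1.7 V.
There are 2^14 = 16384 steps.
LSB = 1.7 V / 2^14 = 104 µV.

104 µV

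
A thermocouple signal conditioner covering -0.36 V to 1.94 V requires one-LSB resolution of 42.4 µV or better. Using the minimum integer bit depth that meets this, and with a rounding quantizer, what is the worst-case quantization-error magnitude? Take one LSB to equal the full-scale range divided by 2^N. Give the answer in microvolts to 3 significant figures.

17.5 µV

Span: 1.94 V − (-0.36 V) = 2.3 V.
Need 2^N ≥ 2.3 V / 42.4 µV = 54250 → N_min = 16.
Step size = 2.3/65536 V = 35.095 µV.
|e|_max = LSB/2 = 17.5 µV.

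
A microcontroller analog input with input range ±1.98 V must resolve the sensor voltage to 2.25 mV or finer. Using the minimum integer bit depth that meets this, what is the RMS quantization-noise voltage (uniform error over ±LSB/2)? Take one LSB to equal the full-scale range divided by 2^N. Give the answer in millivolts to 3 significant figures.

Full-scale range = 1.98 V − (-1.98 V) = 3.96 V.
3.96 V / 2.25 mV = 1760. Since 2^10 = 1024 and 2^11 = 2048, N = 11.
One LSB is 3.96 V / 2048 = 1.9336 mV.
RMS noise = LSB/√12 = 0.558 mV.

0.558 mV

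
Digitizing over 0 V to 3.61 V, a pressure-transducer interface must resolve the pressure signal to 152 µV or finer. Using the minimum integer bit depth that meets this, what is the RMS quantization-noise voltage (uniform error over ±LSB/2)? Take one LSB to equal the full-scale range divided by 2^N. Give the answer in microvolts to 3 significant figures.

Full-scale range = 3.61 V.
Levels needed ≥ 3.61/152 µV = 23750. 2^15 = 32768 suffices, so N_min = 15.
One LSB is 3.61 V / 32768 = 110.17 µV.
V_rms = LSB/√12 = 31.8 µV.

31.8 µV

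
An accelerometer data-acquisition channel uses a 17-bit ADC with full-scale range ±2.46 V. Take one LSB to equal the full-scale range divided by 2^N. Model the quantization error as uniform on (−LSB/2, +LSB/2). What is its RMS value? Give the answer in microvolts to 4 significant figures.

Span: 2.46 V − (-2.46 V) = 4.92 V.
LSB = 4.92 V / 2^17 = 37.5366 µV.
V_rms = LSB/√12 = 37.5366 µV / √12 = 10.84 µV.

10.84 µV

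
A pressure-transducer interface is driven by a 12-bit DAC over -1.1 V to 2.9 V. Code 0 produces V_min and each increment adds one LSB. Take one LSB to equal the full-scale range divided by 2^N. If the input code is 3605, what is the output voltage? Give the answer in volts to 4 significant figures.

Span: 2.9 V − (-1.1 V) = 4 V. LSB = 4 V / 2^12.
Output = V_min + (3605/4096) × range = -1.1 + 0.880127 × 4 V
      = -1.1 V + 3.52051 V = 2.42051 V.

2.421 V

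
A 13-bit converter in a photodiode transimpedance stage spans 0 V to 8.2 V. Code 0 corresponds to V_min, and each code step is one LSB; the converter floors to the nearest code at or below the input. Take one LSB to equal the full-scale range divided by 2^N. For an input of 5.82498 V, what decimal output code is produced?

5819

Range is 8.2 V. LSB = 8.2 V / 2^13 ≈ 1.001 mV.
V_in − V_min = 5.82498 − (0) = 5.82498 V.
Divide by LSB: 5.82498 × 8192/8.2 = 5819.2971.
Truncating gives code 5819.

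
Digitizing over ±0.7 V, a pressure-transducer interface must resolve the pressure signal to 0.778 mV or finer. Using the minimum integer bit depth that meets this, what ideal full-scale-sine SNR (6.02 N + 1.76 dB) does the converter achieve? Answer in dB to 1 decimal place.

68.0 dB

Range = 0.7 − (-0.7) = 1.4 V.
Required number of levels: 1.4/0.778 mV = 1799.5; smallest N with 2^N ≥ that is 11.
6.02(11) + 1.76 = 67.98 dB.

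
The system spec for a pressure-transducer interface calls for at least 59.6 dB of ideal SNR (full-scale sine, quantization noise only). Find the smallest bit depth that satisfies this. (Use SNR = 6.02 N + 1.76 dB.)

10 bits

Solving 6.02 N ≥ 59.6 − 1.76: N ≥ 9.608. Round up → N = 10.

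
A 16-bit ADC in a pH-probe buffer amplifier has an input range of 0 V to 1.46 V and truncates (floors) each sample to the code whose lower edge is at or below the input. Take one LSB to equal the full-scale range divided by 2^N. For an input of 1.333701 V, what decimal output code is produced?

59866

Range is 1.46 V. LSB = 1.46 V / 2^16 ≈ 22.28 µV.
(V_in − V_min) × 2^16/range = (1.333701 − (0)) × 65536/1.46 = 59866.732.
Floor → code = 59866.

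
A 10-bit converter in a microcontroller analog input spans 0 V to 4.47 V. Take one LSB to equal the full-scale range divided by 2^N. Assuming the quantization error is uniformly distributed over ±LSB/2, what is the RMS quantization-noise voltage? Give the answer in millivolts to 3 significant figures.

1.26 mV

V_FS = 4.47 V.
LSB = 4.47 V / 2^10 = 4.3652 mV.
RMS of a uniform error over width LSB is LSB/√12 = 1.26 mV.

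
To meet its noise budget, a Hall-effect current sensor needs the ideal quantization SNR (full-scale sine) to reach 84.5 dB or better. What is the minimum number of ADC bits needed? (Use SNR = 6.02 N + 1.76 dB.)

N ≥ (84.5 − 1.76)/6.02 = 13.744 → N_min = 14.

14 bits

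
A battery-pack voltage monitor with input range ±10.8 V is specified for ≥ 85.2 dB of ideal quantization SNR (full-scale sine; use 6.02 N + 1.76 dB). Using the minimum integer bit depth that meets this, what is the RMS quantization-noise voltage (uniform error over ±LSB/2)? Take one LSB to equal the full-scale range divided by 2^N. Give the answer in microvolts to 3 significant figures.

The full-scale span is 10.8 − (-10.8) = 21.6 V.
N ≥ (85.2 − 1.76)/6.02 = 13.860 → N_min = 14.
LSB = 21.6 V ÷ 2^14 = 21.6/16384 V = 1.3184 mV.
RMS noise = LSB/√12 = 381 µV.

381 µV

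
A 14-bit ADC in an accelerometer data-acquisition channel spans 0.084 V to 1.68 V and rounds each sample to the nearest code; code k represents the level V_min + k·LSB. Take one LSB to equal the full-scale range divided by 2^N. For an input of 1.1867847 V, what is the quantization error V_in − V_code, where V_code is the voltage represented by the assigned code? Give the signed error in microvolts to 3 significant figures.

−17.8 µV

The full-scale span is 1.68 − (0.084) = 1.596 V. LSB = 1.596 V / 2^14 ≈ 97.41 µV.
Position in LSBs: (1.1867847 − (0.084)) × 16384/1.596 = 11320.8174; rounding gives k = 11321.
V_code = 0.084 + (11321/16384) × 1.596 = 1.1868024902 V.
V_in − V_code = 1.1867847 − (1.1868024902) = −17.8 µV.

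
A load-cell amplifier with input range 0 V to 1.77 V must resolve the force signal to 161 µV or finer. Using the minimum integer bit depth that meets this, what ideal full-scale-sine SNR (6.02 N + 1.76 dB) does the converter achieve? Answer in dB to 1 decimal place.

86.0 dB

Range is 1.77 V.
Need 2^N ≥ 1.77 V / 161 µV = 10990 → N_min = 14.
6.02(14) + 1.76 = 86.04 dB.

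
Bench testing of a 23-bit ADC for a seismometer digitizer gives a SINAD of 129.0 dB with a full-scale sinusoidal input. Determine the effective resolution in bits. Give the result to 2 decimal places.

Inverting SNR = 6.02 N + 1.76: N_eff = (129.0 − 1.76)/6.02 = 21.1362.

21.14 bits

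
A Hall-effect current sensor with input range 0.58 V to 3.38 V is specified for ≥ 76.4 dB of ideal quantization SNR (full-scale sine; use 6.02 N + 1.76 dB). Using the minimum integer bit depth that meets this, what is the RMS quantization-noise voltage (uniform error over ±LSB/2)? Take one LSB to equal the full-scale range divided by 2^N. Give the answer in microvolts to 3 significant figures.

98.7 µV

Span: 3.38 V − (0.58 V) = 2.8 V.
Solving 6.02 N ≥ 76.4 − 1.76: N ≥ 12.399. Round up → N = 13.
One LSB is 2.8 V / 8192 = 341.80 µV.
RMS noise = LSB/√12 = 98.7 µV.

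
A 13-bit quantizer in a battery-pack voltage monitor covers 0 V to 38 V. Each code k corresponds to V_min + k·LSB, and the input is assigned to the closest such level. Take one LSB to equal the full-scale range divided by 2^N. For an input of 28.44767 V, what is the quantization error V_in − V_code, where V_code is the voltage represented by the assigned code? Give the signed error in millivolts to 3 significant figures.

−1.30 mV

V_FS = 38 V. LSB = 38 V / 2^13 ≈ 4.639 mV.
(28.44767 − (0)) / LSB = 28.44767 × 8192/38 = 6132.7188. Nearest integer: k = 6133.
V_code = 0 + (6133/8192) × 38 = 28.44897461 V.
e = 28.44767 − (28.44897461) = −1.30 mV.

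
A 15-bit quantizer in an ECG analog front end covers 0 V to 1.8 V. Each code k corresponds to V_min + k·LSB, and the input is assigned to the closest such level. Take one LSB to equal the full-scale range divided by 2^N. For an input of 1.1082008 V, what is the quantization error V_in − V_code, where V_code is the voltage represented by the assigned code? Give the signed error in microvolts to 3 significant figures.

+9.88 µV

Span = 1.8 V. LSB = 1.8 V / 2^15 ≈ 54.93 µV.
Position in LSBs: (1.1082008 − (0)) × 32768/1.8 = 20174.1799; rounding gives k = 20174.
V_code = V_min + k × range/2^15 = 0 + 20174 × 1.8/32768 = 1.1081909180 V.
e = 1.1082008 − (1.1081909180) = +9.88 µV.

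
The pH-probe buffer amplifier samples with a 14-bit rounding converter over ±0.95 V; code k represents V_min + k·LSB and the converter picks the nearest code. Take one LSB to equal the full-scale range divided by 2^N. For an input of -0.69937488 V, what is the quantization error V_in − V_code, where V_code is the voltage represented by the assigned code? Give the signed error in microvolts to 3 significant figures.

Full-scale range = 0.95 V − (-0.95 V) = 1.9 V. LSB = 1.9 V / 2^14 ≈ 116.0 µV.
(-0.69937488 − (-0.95)) / LSB = 0.25062512 × 16384/1.9 = 2161.1800. Nearest integer: k = 2161.
Reconstructed level: -0.95 + 2161 × 1.9/16384 V = -0.69939575195 V.
Error = V_in − V_code = -0.69937488 − (-0.69939575195) = +20.9 µV.

+20.9 µV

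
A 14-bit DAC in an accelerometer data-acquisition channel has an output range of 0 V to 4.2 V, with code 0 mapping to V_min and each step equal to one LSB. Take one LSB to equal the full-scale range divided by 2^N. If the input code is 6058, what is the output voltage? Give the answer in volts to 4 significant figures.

V_FS = 4.2 V. LSB = 4.2 V / 2^14.
Output = V_min + (6058/16384) × range = 0 + 0.369751 × 4.2 V
      = 0 V + 1.55295 V = 1.55295 V.

1.553 V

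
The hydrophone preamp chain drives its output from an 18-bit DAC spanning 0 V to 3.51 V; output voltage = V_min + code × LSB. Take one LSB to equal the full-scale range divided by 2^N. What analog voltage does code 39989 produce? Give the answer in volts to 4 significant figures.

Range is 3.51 V. LSB = 3.51 V / 2^18.
Output = V_min + (39989/262144) × range = 0 + 0.152546 × 3.51 V
      = 0 V + 0.535436 V = 0.535436 V.

0.5354 V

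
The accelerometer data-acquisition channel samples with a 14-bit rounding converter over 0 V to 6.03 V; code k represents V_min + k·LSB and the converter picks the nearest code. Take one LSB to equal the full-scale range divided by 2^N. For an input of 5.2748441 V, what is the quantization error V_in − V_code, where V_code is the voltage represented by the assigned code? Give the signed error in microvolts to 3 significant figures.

Span = 6.03 V. LSB = 6.03 V / 2^14 ≈ 368.0 µV.
(5.2748441 − (0)) / LSB = 5.2748441 × 16384/6.03 = 14332.1801. Nearest integer: k = 14332.
Reconstructed level: 0 + 14332 × 6.03/16384 V = 5.2747778320 V.
Error = V_in − V_code = 5.2748441 − (5.2747778320) = +66.3 µV.

+66.3 µV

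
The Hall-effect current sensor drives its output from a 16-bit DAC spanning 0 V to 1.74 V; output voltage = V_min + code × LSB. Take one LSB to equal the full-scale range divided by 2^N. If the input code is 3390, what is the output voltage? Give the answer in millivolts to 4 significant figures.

90.01 mV

Range is 1.74 V. LSB = 1.74 V / 2^16.
V_out = 0 + 3390 × (1.74/65536) V
      = 0 V + 0.0900055 V = 0.0900055 V.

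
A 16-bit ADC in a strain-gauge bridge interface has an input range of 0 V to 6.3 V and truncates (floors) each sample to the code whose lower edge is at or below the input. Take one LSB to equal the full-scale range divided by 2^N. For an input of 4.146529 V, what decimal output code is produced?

43134

V_FS = 6.3 V. LSB = 6.3 V / 2^16 ≈ 96.13 µV.
V_in − V_min = 4.146529 − (0) = 4.146529 V.
Divide by LSB: 4.146529 × 65536/6.3 = 43134.4325.
Truncating gives code 43134.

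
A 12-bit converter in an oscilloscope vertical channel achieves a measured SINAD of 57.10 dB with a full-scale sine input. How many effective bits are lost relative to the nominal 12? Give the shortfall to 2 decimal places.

N_eff = (57.10 − 1.76)/6.02 = 9.1927 bits.
Lost resolution: 12 − 9.1927 = 2.8073 bits.

2.81 bits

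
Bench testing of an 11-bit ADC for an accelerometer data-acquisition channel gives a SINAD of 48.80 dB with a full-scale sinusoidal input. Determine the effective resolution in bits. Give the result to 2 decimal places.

7.81 bits

ENOB = (SINAD − 1.76) / 6.02 = (48.80 − 1.76) / 6.02 = 47.04 / 6.02 = 7.8140.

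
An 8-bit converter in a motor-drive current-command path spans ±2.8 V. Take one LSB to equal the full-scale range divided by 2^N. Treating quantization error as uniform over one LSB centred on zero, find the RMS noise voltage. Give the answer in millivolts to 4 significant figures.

Full-scale range = 2.8 V − (-2.8 V) = 5.6 V.
Step size = 5.6/256 V = 21.8750 mV.
V_rms = LSB/√12 = 21.8750 mV / √12 = 6.315 mV.

6.315 mV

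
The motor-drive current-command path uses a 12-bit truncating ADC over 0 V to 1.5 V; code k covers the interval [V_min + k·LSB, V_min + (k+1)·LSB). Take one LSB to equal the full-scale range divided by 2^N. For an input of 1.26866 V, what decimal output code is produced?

3464

Range is 1.5 V. LSB = 1.5 V / 2^12 ≈ 366.2 µV.
(V_in − V_min) × 2^12/range = (1.26866 − (0)) × 4096/1.5 = 3464.288.
Floor → code = 3464.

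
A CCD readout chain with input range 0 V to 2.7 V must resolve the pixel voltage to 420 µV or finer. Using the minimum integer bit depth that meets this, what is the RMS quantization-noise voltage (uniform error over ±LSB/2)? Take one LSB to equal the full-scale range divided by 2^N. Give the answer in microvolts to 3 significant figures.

95.1 µV

V_FS = 2.7 V.
Need 2^N ≥ 2.7 V / 420 µV = 6429 → N_min = 13.
One LSB is 2.7 V / 8192 = 329.59 µV.
V_rms = LSB/√12 = 95.1 µV.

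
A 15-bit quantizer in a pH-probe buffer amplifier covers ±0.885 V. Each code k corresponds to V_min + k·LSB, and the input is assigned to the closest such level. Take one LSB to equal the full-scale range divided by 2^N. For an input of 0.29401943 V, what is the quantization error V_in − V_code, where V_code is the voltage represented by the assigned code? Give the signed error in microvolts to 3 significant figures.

+9.73 µV

Span: 0.885 V − (-0.885 V) = 1.77 V. LSB = 1.77 V / 2^15 ≈ 54.02 µV.
(0.29401943 − (-0.885)) / LSB = 1.17901943 × 32768/1.77 = 21827.1800. Nearest integer: k = 21827.
V_code = V_min + k × range/2^15 = -0.885 + 21827 × 1.77/32768 = 0.29400970459 V.
Error = V_in − V_code = 0.29401943 − (0.29400970459) = +9.73 µV.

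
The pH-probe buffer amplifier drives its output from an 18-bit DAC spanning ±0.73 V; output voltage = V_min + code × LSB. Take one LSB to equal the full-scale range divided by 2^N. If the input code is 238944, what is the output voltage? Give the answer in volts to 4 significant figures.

0.6008 V

The full-scale span is 0.73 − (-0.73) = 1.46 V. LSB = 1.46 V / 2^18.
V_out = -0.73 + 238944 × (1.46/262144) V
      = -0.73 + 1.33079 = 0.600789 V.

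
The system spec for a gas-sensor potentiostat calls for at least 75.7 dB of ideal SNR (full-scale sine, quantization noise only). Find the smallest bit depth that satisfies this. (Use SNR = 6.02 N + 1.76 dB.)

Solving 6.02 N ≥ 75.7 − 1.76: N ≥ 12.282. Round up → N = 13.

13 bits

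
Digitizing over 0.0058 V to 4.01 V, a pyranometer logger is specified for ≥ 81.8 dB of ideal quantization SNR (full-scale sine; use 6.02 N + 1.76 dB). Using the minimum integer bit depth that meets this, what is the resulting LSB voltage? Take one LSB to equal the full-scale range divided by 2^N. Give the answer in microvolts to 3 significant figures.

244 µV

The full-scale span is 4.01 − (0.0058) = 4.0042 V.
6.02 N + 1.76 ≥ 81.8 gives N ≥ 13.296, so the minimum integer is 14.
LSB = 4.0042 V ÷ 2^14 = 4.0042/16384 V = 244 µV.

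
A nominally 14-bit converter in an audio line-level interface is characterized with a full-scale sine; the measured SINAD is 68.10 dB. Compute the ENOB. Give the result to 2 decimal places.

ENOB = (SINAD − 1.76) / 6.02 = (68.10 − 1.76) / 6.02 = 66.34 / 6.02 = 11.0199.

11.02 bits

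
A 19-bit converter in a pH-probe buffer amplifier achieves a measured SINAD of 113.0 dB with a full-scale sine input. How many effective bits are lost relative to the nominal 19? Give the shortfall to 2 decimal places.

ENOB = (SINAD − 1.76)/6.02 = (113.0 − 1.76)/6.02 = 18.4784 bits.
Shortfall = 19 − 18.4784 = 0.5216 bits.

0.52 bits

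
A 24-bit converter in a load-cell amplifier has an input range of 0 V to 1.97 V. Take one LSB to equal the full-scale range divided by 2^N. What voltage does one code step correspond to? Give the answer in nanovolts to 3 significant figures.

V_FS = 1.97 V.
There are 2^24 = 16777216 steps.
LSB = 1.97 V / 2^24 = 117 nV.

117 nV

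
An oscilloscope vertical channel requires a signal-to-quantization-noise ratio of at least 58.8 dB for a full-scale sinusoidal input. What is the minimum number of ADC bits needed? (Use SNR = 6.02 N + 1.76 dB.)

10 bits

Solving 6.02 N ≥ 58.8 − 1.76: N ≥ 9.475. Round up → N = 10.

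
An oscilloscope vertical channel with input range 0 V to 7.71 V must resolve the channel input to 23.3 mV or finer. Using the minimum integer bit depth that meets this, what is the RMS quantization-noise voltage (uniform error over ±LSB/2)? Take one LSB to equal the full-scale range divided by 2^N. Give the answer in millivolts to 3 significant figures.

Range is 7.71 V.
7.71 V / 23.3 mV = 330.9. Since 2^8 = 256 and 2^9 = 512, N = 9.
One LSB is 7.71 V / 512 = 15.059 mV.
RMS noise = LSB/√12 = 4.35 mV.

4.35 mV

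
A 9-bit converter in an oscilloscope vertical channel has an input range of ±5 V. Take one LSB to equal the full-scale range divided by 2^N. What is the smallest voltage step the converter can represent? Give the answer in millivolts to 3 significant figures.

19.5 mV

The full-scale span is 5 − (-5) = 10 V.
Number of codes = 2^9 = 512.
LSB = 10 V ÷ 2^9 = 10/512 V = 19.5 mV.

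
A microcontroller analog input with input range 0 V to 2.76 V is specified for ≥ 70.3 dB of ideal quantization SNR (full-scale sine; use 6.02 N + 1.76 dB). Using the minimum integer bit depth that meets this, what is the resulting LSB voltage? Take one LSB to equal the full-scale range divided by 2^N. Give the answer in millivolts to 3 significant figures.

Span = 2.76 V.
Required N = ⌈(70.3 − 1.76)/6.02⌉ = ⌈11.385⌉ = 12.
LSB = 2.76 V / 2^12 = 0.674 mV.

0.674 mV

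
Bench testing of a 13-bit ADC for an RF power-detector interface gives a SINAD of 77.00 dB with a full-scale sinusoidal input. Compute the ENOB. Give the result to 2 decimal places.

Inverting SNR = 6.02 N + 1.76: N_eff = (77.00 − 1.76)/6.02 = 12.4983.

12.50 bits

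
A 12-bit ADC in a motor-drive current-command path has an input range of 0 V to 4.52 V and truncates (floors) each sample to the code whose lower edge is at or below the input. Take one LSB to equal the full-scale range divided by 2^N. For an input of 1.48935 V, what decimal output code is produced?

Span = 4.52 V. LSB = 4.52 V / 2^12 ≈ 1.104 mV.
V_in − V_min = 1.48935 − (0) = 1.48935 V.
Divide by LSB: 1.48935 × 4096/4.52 = 1349.6411.
Truncating gives code 1349.

1349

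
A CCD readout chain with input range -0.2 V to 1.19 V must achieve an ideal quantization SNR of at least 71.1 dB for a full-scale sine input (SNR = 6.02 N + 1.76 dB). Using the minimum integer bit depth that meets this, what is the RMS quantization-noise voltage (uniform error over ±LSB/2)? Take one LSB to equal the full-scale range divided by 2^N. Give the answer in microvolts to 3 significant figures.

98.0 µV

Full-scale range = 1.19 V − (-0.2 V) = 1.39 V.
Solving 6.02 N ≥ 71.1 − 1.76: N ≥ 11.518. Round up → N = 12.
Step size = 1.39/4096 V = 339.36 µV.
σ_q = LSB/√12 = 339.36 µV/3.4641 = 98.0 µV.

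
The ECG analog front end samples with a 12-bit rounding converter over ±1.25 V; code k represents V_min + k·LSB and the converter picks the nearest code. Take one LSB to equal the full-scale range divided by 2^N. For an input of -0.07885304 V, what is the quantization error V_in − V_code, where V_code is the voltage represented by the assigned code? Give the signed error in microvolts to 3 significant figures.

−118 µV

Span: 1.25 V − (-1.25 V) = 2.5 V. LSB = 2.5 V / 2^12 ≈ 0.6104 mV.
(V_in − V_min)/LSB = (-0.07885304 − (-1.25)) × 4096/2.5 = 1918.8072 → nearest code k = 1919.
Reconstructed level: -1.25 + 1919 × 2.5/4096 V = -0.07873535156 V.
V_in − V_code = -0.07885304 − (-0.07873535156) = −118 µV.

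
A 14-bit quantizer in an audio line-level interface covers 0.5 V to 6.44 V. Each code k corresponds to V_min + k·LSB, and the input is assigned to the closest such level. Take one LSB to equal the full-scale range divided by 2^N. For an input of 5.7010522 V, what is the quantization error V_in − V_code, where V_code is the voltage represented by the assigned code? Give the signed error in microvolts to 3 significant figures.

−73.3 µV

Full-scale range = 6.44 V − (0.5 V) = 5.94 V. LSB = 5.94 V / 2^14 ≈ 362.5 µV.
(V_in − V_min)/LSB = (5.7010522 − (0.5)) × 16384/5.94 = 14345.7979 → nearest code k = 14346.
Reconstructed level: 0.5 + 14346 × 5.94/16384 V = 5.7011254883 V.
V_in − V_code = 5.7010522 − (5.7011254883) = −73.3 µV.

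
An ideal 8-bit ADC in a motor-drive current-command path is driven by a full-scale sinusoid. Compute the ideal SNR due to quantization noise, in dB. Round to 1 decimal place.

49.9 dB

6.02(8) + 1.76 = 48.16 + 1.76 = 49.92 dB.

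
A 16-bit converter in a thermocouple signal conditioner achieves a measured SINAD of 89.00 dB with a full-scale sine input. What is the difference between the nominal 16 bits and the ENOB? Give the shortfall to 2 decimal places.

1.51 bits

N_eff = (89.00 − 1.76)/6.02 = 14.4917 bits.
16 − 14.4917 = 1.51 bits below nominal.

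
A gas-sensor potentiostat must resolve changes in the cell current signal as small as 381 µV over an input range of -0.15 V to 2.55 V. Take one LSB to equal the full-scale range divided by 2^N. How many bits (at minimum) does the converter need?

Range = 2.55 − (-0.15) = 2.7 V.
Need 2^N ≥ 2.7 V / 381 µV = 7087 → N_min = 13.

13 bits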